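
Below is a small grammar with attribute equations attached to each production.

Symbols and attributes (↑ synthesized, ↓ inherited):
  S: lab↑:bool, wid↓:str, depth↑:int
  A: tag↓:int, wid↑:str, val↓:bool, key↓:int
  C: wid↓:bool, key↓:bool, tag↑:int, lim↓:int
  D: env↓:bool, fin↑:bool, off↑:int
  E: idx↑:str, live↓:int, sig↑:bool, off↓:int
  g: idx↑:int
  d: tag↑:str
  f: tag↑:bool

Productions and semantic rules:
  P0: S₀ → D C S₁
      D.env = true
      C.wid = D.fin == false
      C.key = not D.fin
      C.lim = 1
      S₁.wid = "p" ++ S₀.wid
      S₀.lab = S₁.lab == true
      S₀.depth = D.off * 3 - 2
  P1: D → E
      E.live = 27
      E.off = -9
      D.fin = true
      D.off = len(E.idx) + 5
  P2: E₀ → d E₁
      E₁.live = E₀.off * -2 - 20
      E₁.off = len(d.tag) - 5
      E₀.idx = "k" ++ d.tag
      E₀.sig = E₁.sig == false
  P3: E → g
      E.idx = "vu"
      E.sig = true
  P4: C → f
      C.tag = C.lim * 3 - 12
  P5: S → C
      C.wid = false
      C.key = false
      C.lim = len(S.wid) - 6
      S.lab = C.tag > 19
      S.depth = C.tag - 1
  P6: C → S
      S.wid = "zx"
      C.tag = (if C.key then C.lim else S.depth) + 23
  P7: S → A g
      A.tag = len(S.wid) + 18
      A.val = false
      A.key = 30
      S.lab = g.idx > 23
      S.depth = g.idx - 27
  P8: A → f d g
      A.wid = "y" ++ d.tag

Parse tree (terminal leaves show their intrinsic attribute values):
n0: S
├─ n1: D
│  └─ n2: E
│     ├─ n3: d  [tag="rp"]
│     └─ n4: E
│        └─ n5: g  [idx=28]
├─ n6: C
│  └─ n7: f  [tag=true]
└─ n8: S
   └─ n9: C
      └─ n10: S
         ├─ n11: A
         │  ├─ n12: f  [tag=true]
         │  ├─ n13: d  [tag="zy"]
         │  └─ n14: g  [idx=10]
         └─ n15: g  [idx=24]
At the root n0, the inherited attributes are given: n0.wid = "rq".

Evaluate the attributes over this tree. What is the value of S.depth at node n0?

22

1. n0.wid = "rq"  [given at root]
2. n1.env = true  [true]
3. n2.live = 27  [27]
4. n2.off = -9  [-9]
5. n3.tag = "rp"  [terminal]
6. n4.live = -2  [E₀.off * -2 - 20]
7. n4.off = -3  [len(d.tag) - 5]
8. n5.idx = 28  [terminal]
9. n4.idx = "vu"  ["vu"]
10. n4.sig = true  [true]
11. n2.idx = "krp"  ["k" ++ d.tag]
12. n2.sig = false  [E₁.sig == false]
13. n1.fin = true  [true]
14. n1.off = 8  [len(E.idx) + 5]
15. n6.wid = false  [D.fin == false]
16. n6.key = false  [not D.fin]
17. n6.lim = 1  [1]
18. n7.tag = true  [terminal]
19. n6.tag = -9  [C.lim * 3 - 12]
20. n8.wid = "prq"  ["p" ++ S₀.wid]
21. n9.wid = false  [false]
22. n9.key = false  [false]
23. n9.lim = -3  [len(S.wid) - 6]
24. n10.wid = "zx"  ["zx"]
25. n11.tag = 20  [len(S.wid) + 18]
26. n11.val = false  [false]
27. n11.key = 30  [30]
28. n12.tag = true  [terminal]
29. n13.tag = "zy"  [terminal]
30. n14.idx = 10  [terminal]
31. n11.wid = "yzy"  ["y" ++ d.tag]
32. n15.idx = 24  [terminal]
33. n10.lab = true  [g.idx > 23]
34. n10.depth = -3  [g.idx - 27]
35. n9.tag = 20  [(if C.key then C.lim else S.depth) + 23]
36. n8.lab = true  [C.tag > 19]
37. n8.depth = 19  [C.tag - 1]
38. n0.lab = true  [S₁.lab == true]
39. n0.depth = 22  [D.off * 3 - 2]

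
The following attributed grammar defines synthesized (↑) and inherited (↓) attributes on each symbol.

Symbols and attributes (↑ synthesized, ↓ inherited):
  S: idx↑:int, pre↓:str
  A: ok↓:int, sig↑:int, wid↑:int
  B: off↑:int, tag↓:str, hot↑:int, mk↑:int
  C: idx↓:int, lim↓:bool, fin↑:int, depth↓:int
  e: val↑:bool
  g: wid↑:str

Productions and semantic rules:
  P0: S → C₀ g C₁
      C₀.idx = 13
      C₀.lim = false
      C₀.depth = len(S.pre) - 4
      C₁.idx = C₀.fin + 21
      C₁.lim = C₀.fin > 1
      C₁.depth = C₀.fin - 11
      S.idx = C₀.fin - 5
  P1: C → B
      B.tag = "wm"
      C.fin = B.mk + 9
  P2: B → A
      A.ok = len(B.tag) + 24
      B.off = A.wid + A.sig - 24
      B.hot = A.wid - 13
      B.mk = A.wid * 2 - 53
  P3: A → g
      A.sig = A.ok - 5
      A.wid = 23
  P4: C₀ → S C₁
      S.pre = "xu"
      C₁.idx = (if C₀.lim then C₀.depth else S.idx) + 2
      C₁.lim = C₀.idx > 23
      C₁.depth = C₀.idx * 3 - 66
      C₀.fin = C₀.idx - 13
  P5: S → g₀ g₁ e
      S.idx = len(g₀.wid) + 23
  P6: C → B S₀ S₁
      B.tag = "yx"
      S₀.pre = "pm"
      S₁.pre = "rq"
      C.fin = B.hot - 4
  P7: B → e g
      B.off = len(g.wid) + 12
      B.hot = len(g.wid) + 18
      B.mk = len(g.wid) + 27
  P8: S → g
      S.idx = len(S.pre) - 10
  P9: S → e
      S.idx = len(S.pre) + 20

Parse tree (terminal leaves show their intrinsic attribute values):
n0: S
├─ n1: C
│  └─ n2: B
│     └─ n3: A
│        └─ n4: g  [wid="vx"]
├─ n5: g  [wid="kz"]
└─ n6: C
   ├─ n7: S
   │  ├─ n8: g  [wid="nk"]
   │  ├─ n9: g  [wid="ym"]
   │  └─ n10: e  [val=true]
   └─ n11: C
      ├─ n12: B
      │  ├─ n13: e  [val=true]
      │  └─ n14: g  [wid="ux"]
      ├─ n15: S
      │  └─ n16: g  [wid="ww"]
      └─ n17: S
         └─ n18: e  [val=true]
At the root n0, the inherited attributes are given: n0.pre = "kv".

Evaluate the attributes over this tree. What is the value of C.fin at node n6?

10

1. n0.pre = "kv"  [given at root]
2. n1.idx = 13  [13]
3. n1.lim = false  [false]
4. n1.depth = -2  [len(S.pre) - 4]
5. n2.tag = "wm"  ["wm"]
6. n3.ok = 26  [len(B.tag) + 24]
7. n4.wid = "vx"  [terminal]
8. n3.sig = 21  [A.ok - 5]
9. n3.wid = 23  [23]
10. n2.off = 20  [A.wid + A.sig - 24]
11. n2.hot = 10  [A.wid - 13]
12. n2.mk = -7  [A.wid * 2 - 53]
13. n1.fin = 2  [B.mk + 9]
14. n5.wid = "kz"  [terminal]
15. n6.idx = 23  [C₀.fin + 21]
16. n6.lim = true  [C₀.fin > 1]
17. n6.depth = -9  [C₀.fin - 11]
18. n7.pre = "xu"  ["xu"]
19. n8.wid = "nk"  [terminal]
20. n9.wid = "ym"  [terminal]
21. n10.val = true  [terminal]
22. n7.idx = 25  [len(g₀.wid) + 23]
23. n11.idx = -7  [(if C₀.lim then C₀.depth else S.idx) + 2]
24. n11.lim = false  [C₀.idx > 23]
25. n11.depth = 3  [C₀.idx * 3 - 66]
26. n12.tag = "yx"  ["yx"]
27. n13.val = true  [terminal]
28. n14.wid = "ux"  [terminal]
29. n12.off = 14  [len(g.wid) + 12]
30. n12.hot = 20  [len(g.wid) + 18]
31. n12.mk = 29  [len(g.wid) + 27]
32. n15.pre = "pm"  ["pm"]
33. n16.wid = "ww"  [terminal]
34. n15.idx = -8  [len(S.pre) - 10]
35. n17.pre = "rq"  ["rq"]
36. n18.val = true  [terminal]
37. n17.idx = 22  [len(S.pre) + 20]
38. n11.fin = 16  [B.hot - 4]
39. n6.fin = 10  [C₀.idx - 13]
40. n0.idx = -3  [C₀.fin - 5]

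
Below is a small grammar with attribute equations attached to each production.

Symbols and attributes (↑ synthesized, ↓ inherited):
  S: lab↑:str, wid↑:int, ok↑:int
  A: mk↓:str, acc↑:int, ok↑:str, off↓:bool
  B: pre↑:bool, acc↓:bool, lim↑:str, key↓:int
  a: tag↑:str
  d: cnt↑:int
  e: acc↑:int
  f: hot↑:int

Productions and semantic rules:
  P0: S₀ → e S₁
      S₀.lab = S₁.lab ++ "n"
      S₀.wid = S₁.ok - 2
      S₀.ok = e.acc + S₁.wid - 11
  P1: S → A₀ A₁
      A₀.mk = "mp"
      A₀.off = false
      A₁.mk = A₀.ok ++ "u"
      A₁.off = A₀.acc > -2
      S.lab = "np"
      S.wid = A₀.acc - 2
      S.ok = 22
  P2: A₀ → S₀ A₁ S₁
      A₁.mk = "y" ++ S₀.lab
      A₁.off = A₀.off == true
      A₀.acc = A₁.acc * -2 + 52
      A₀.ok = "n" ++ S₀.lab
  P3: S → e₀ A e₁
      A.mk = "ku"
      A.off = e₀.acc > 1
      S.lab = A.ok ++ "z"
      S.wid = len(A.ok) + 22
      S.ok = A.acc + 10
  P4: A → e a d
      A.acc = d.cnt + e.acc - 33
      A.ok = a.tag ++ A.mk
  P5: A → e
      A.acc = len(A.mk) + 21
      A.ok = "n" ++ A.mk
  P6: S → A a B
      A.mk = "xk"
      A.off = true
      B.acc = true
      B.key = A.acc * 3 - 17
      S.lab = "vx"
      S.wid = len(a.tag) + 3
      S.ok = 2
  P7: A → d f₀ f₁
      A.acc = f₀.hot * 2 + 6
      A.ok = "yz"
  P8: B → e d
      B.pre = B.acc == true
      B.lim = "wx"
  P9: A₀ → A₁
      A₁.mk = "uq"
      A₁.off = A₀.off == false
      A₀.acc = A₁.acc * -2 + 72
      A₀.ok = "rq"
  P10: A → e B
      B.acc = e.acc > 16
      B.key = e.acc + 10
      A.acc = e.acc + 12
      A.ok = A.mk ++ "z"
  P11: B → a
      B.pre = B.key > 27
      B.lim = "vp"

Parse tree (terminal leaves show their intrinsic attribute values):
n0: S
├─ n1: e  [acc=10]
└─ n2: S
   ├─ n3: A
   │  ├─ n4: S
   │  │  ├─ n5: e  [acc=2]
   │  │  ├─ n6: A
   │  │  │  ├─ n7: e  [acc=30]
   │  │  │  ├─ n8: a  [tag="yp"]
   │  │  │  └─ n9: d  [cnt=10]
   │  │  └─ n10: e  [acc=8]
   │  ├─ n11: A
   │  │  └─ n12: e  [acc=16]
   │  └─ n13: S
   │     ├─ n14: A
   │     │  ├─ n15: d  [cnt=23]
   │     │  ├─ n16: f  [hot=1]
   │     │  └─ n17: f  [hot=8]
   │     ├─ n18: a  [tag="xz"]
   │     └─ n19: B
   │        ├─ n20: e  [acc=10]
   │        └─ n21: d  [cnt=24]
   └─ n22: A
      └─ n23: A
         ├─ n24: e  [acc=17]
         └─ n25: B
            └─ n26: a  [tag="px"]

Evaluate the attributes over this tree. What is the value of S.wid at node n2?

1. n1.acc = 10  [terminal]
2. n3.mk = "mp"  ["mp"]
3. n3.off = false  [false]
4. n5.acc = 2  [terminal]
5. n6.mk = "ku"  ["ku"]
6. n6.off = true  [e₀.acc > 1]
7. n7.acc = 30  [terminal]
8. n8.tag = "yp"  [terminal]
9. n9.cnt = 10  [terminal]
10. n6.acc = 7  [d.cnt + e.acc - 33]
11. n6.ok = "ypku"  [a.tag ++ A.mk]
12. n10.acc = 8  [terminal]
13. n4.lab = "ypkuz"  [A.ok ++ "z"]
14. n4.wid = 26  [len(A.ok) + 22]
15. n4.ok = 17  [A.acc + 10]
16. n11.mk = "yypkuz"  ["y" ++ S₀.lab]
17. n11.off = false  [A₀.off == true]
18. n12.acc = 16  [terminal]
19. n11.acc = 27  [len(A.mk) + 21]
20. n11.ok = "nyypkuz"  ["n" ++ A.mk]
21. n14.mk = "xk"  ["xk"]
22. n14.off = true  [true]
23. n15.cnt = 23  [terminal]
24. n16.hot = 1  [terminal]
25. n17.hot = 8  [terminal]
26. n14.acc = 8  [f₀.hot * 2 + 6]
27. n14.ok = "yz"  ["yz"]
28. n18.tag = "xz"  [terminal]
29. n19.acc = true  [true]
30. n19.key = 7  [A.acc * 3 - 17]
31. n20.acc = 10  [terminal]
32. n21.cnt = 24  [terminal]
33. n19.pre = true  [B.acc == true]
34. n19.lim = "wx"  ["wx"]
35. n13.lab = "vx"  ["vx"]
36. n13.wid = 5  [len(a.tag) + 3]
37. n13.ok = 2  [2]
38. n3.acc = -2  [A₁.acc * -2 + 52]
39. n3.ok = "nypkuz"  ["n" ++ S₀.lab]
40. n22.mk = "nypkuzu"  [A₀.ok ++ "u"]
41. n22.off = false  [A₀.acc > -2]
42. n23.mk = "uq"  ["uq"]
43. n23.off = true  [A₀.off == false]
44. n24.acc = 17  [terminal]
45. n25.acc = true  [e.acc > 16]
46. n25.key = 27  [e.acc + 10]
47. n26.tag = "px"  [terminal]
48. n25.pre = false  [B.key > 27]
49. n25.lim = "vp"  ["vp"]
50. n23.acc = 29  [e.acc + 12]
51. n23.ok = "uqz"  [A.mk ++ "z"]
52. n22.acc = 14  [A₁.acc * -2 + 72]
53. n22.ok = "rq"  ["rq"]
54. n2.lab = "np"  ["np"]
55. n2.wid = -4  [A₀.acc - 2]
56. n2.ok = 22  [22]
57. n0.lab = "npn"  [S₁.lab ++ "n"]
58. n0.wid = 20  [S₁.ok - 2]
59. n0.ok = -5  [e.acc + S₁.wid - 11]

-4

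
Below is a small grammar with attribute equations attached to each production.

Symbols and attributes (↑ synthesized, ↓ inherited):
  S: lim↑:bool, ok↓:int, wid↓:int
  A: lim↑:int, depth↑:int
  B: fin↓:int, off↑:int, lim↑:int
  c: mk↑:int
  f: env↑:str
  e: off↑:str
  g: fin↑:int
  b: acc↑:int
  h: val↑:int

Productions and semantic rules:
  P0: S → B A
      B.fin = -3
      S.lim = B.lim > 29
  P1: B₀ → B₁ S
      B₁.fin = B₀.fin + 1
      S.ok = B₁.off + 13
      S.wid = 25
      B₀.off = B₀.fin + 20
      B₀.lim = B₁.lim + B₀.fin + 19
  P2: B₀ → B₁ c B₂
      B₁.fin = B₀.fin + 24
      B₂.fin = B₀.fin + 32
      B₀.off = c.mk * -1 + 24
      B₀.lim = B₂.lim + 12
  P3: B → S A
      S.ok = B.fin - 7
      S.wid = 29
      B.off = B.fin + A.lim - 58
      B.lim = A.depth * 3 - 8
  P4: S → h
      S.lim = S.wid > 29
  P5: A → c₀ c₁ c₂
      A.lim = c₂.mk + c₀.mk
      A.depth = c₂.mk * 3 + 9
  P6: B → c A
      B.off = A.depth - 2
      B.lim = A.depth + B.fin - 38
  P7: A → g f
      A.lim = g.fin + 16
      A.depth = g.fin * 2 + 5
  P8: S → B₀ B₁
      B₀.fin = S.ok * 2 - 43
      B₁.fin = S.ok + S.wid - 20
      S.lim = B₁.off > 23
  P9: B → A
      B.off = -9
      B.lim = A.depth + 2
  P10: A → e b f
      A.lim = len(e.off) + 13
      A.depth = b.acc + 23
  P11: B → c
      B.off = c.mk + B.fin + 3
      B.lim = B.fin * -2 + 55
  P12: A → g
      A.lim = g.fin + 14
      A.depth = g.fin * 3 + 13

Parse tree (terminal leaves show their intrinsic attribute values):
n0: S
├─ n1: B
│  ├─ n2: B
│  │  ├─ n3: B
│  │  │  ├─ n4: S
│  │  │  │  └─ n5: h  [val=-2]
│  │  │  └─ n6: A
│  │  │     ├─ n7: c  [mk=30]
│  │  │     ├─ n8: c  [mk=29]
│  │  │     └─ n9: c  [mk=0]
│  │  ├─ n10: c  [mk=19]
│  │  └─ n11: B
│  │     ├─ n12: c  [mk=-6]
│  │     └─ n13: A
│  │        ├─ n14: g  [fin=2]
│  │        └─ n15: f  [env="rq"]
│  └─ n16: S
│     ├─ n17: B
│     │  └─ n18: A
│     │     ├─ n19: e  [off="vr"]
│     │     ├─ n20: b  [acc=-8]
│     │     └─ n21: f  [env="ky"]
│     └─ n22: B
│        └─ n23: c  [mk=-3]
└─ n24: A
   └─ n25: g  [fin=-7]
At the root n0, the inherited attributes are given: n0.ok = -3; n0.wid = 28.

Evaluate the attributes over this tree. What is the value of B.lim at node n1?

1. n0.ok = -3  [given at root]
2. n0.wid = 28  [given at root]
3. n1.fin = -3  [-3]
4. n2.fin = -2  [B₀.fin + 1]
5. n3.fin = 22  [B₀.fin + 24]
6. n4.ok = 15  [B.fin - 7]
7. n4.wid = 29  [29]
8. n5.val = -2  [terminal]
9. n4.lim = false  [S.wid > 29]
10. n7.mk = 30  [terminal]
11. n8.mk = 29  [terminal]
12. n9.mk = 0  [terminal]
13. n6.lim = 30  [c₂.mk + c₀.mk]
14. n6.depth = 9  [c₂.mk * 3 + 9]
15. n3.off = -6  [B.fin + A.lim - 58]
16. n3.lim = 19  [A.depth * 3 - 8]
17. n10.mk = 19  [terminal]
18. n11.fin = 30  [B₀.fin + 32]
19. n12.mk = -6  [terminal]
20. n14.fin = 2  [terminal]
21. n15.env = "rq"  [terminal]
22. n13.lim = 18  [g.fin + 16]
23. n13.depth = 9  [g.fin * 2 + 5]
24. n11.off = 7  [A.depth - 2]
25. n11.lim = 1  [A.depth + B.fin - 38]
26. n2.off = 5  [c.mk * -1 + 24]
27. n2.lim = 13  [B₂.lim + 12]
28. n16.ok = 18  [B₁.off + 13]
29. n16.wid = 25  [25]
30. n17.fin = -7  [S.ok * 2 - 43]
31. n19.off = "vr"  [terminal]
32. n20.acc = -8  [terminal]
33. n21.env = "ky"  [terminal]
34. n18.lim = 15  [len(e.off) + 13]
35. n18.depth = 15  [b.acc + 23]
36. n17.off = -9  [-9]
37. n17.lim = 17  [A.depth + 2]
38. n22.fin = 23  [S.ok + S.wid - 20]
39. n23.mk = -3  [terminal]
40. n22.off = 23  [c.mk + B.fin + 3]
41. n22.lim = 9  [B.fin * -2 + 55]
42. n16.lim = false  [B₁.off > 23]
43. n1.off = 17  [B₀.fin + 20]
44. n1.lim = 29  [B₁.lim + B₀.fin + 19]
45. n25.fin = -7  [terminal]
46. n24.lim = 7  [g.fin + 14]
47. n24.depth = -8  [g.fin * 3 + 13]
48. n0.lim = false  [B.lim > 29]

29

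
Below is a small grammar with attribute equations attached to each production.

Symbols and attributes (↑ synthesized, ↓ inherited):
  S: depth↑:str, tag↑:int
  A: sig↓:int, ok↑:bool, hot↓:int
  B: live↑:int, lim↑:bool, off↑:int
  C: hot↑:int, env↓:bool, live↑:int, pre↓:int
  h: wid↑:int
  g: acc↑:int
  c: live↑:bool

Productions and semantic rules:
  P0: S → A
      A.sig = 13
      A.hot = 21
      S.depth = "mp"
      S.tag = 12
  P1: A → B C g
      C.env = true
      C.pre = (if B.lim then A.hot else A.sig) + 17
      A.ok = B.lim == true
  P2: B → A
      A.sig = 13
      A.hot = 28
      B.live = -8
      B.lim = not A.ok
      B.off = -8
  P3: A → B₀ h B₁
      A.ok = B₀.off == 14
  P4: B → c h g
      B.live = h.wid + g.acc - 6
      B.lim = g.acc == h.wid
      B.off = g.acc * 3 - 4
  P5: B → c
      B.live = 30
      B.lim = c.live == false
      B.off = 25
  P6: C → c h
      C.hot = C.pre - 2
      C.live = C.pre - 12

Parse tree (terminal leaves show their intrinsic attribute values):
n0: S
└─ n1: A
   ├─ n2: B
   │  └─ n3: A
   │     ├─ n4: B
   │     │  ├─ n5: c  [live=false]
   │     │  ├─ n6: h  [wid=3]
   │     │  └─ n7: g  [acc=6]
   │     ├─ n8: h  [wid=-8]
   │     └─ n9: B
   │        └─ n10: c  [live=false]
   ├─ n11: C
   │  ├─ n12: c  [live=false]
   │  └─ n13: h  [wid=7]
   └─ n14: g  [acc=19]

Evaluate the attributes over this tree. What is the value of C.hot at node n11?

1. n1.sig = 13  [13]
2. n1.hot = 21  [21]
3. n3.sig = 13  [13]
4. n3.hot = 28  [28]
5. n5.live = false  [terminal]
6. n6.wid = 3  [terminal]
7. n7.acc = 6  [terminal]
8. n4.live = 3  [h.wid + g.acc - 6]
9. n4.lim = false  [g.acc == h.wid]
10. n4.off = 14  [g.acc * 3 - 4]
11. n8.wid = -8  [terminal]
12. n10.live = false  [terminal]
13. n9.live = 30  [30]
14. n9.lim = true  [c.live == false]
15. n9.off = 25  [25]
16. n3.ok = true  [B₀.off == 14]
17. n2.live = -8  [-8]
18. n2.lim = false  [not A.ok]
19. n2.off = -8  [-8]
20. n11.env = true  [true]
21. n11.pre = 30  [(if B.lim then A.hot else A.sig) + 17]
22. n12.live = false  [terminal]
23. n13.wid = 7  [terminal]
24. n11.hot = 28  [C.pre - 2]
25. n11.live = 18  [C.pre - 12]
26. n14.acc = 19  [terminal]
27. n1.ok = false  [B.lim == true]
28. n0.depth = "mp"  ["mp"]
29. n0.tag = 12  [12]

28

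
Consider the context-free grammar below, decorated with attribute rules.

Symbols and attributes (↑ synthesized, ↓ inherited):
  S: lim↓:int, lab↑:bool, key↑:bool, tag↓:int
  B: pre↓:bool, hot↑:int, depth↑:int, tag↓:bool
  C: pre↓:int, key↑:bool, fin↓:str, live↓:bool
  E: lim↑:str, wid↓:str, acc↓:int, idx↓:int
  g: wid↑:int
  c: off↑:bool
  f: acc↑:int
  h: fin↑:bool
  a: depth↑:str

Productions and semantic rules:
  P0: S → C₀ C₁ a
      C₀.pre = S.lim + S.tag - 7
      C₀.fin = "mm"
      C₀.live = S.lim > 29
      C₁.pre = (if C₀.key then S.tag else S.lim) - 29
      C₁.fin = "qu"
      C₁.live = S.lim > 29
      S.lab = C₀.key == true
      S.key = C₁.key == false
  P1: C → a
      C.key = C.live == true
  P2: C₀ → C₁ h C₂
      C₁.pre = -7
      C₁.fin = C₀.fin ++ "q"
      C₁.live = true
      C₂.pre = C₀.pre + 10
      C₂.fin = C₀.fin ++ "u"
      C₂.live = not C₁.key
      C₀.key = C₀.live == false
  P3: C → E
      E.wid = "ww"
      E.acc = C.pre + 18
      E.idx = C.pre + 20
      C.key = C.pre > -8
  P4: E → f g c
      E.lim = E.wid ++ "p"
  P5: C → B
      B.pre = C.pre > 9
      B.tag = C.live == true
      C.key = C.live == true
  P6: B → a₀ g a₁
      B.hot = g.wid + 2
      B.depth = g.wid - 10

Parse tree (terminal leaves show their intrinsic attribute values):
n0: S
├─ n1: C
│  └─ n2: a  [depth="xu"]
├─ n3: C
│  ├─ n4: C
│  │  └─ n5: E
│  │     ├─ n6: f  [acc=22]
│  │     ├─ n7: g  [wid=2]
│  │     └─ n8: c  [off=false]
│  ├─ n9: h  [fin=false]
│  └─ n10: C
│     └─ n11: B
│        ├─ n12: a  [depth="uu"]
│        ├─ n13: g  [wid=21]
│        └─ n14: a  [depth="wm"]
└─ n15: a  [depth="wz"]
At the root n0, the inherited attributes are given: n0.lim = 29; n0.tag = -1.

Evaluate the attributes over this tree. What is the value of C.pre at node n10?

1. n0.lim = 29  [given at root]
2. n0.tag = -1  [given at root]
3. n1.pre = 21  [S.lim + S.tag - 7]
4. n1.fin = "mm"  ["mm"]
5. n1.live = false  [S.lim > 29]
6. n2.depth = "xu"  [terminal]
7. n1.key = false  [C.live == true]
8. n3.pre = 0  [(if C₀.key then S.tag else S.lim) - 29]
9. n3.fin = "qu"  ["qu"]
10. n3.live = false  [S.lim > 29]
11. n4.pre = -7  [-7]
12. n4.fin = "quq"  [C₀.fin ++ "q"]
13. n4.live = true  [true]
14. n5.wid = "ww"  ["ww"]
15. n5.acc = 11  [C.pre + 18]
16. n5.idx = 13  [C.pre + 20]
17. n6.acc = 22  [terminal]
18. n7.wid = 2  [terminal]
19. n8.off = false  [terminal]
20. n5.lim = "wwp"  [E.wid ++ "p"]
21. n4.key = true  [C.pre > -8]
22. n9.fin = false  [terminal]
23. n10.pre = 10  [C₀.pre + 10]
24. n10.fin = "quu"  [C₀.fin ++ "u"]
25. n10.live = false  [not C₁.key]
26. n11.pre = true  [C.pre > 9]
27. n11.tag = false  [C.live == true]
28. n12.depth = "uu"  [terminal]
29. n13.wid = 21  [terminal]
30. n14.depth = "wm"  [terminal]
31. n11.hot = 23  [g.wid + 2]
32. n11.depth = 11  [g.wid - 10]
33. n10.key = false  [C.live == true]
34. n3.key = true  [C₀.live == false]
35. n15.depth = "wz"  [terminal]
36. n0.lab = false  [C₀.key == true]
37. n0.key = false  [C₁.key == false]

10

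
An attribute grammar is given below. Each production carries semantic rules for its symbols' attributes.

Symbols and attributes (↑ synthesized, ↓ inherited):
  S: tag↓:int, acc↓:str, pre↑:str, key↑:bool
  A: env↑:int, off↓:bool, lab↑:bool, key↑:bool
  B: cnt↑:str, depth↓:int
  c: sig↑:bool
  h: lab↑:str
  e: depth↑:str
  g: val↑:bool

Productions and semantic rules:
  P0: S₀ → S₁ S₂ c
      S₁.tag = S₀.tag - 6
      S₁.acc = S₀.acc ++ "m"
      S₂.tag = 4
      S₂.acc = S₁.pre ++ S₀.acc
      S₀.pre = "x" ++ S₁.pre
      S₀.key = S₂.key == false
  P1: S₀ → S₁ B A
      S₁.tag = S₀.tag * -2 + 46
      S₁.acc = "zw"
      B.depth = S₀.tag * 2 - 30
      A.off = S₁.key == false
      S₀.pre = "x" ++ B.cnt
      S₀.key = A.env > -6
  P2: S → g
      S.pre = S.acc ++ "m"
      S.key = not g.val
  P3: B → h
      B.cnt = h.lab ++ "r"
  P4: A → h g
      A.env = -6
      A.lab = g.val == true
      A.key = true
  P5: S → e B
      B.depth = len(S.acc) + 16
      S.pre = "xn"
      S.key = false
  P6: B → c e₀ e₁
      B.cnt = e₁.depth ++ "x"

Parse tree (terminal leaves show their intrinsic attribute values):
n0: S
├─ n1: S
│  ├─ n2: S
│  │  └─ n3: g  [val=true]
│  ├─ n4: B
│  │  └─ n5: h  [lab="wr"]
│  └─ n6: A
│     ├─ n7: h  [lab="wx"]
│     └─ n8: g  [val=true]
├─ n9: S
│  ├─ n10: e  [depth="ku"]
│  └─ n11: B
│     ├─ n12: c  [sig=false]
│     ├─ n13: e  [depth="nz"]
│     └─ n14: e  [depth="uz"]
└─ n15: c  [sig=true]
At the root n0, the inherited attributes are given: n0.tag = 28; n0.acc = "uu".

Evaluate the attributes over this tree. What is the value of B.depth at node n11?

1. n0.tag = 28  [given at root]
2. n0.acc = "uu"  [given at root]
3. n1.tag = 22  [S₀.tag - 6]
4. n1.acc = "uum"  [S₀.acc ++ "m"]
5. n2.tag = 2  [S₀.tag * -2 + 46]
6. n2.acc = "zw"  ["zw"]
7. n3.val = true  [terminal]
8. n2.pre = "zwm"  [S.acc ++ "m"]
9. n2.key = false  [not g.val]
10. n4.depth = 14  [S₀.tag * 2 - 30]
11. n5.lab = "wr"  [terminal]
12. n4.cnt = "wrr"  [h.lab ++ "r"]
13. n6.off = true  [S₁.key == false]
14. n7.lab = "wx"  [terminal]
15. n8.val = true  [terminal]
16. n6.env = -6  [-6]
17. n6.lab = true  [g.val == true]
18. n6.key = true  [true]
19. n1.pre = "xwrr"  ["x" ++ B.cnt]
20. n1.key = false  [A.env > -6]
21. n9.tag = 4  [4]
22. n9.acc = "xwrruu"  [S₁.pre ++ S₀.acc]
23. n10.depth = "ku"  [terminal]
24. n11.depth = 22  [len(S.acc) + 16]
25. n12.sig = false  [terminal]
26. n13.depth = "nz"  [terminal]
27. n14.depth = "uz"  [terminal]
28. n11.cnt = "uzx"  [e₁.depth ++ "x"]
29. n9.pre = "xn"  ["xn"]
30. n9.key = false  [false]
31. n15.sig = true  [terminal]
32. n0.pre = "xxwrr"  ["x" ++ S₁.pre]
33. n0.key = true  [S₂.key == false]

22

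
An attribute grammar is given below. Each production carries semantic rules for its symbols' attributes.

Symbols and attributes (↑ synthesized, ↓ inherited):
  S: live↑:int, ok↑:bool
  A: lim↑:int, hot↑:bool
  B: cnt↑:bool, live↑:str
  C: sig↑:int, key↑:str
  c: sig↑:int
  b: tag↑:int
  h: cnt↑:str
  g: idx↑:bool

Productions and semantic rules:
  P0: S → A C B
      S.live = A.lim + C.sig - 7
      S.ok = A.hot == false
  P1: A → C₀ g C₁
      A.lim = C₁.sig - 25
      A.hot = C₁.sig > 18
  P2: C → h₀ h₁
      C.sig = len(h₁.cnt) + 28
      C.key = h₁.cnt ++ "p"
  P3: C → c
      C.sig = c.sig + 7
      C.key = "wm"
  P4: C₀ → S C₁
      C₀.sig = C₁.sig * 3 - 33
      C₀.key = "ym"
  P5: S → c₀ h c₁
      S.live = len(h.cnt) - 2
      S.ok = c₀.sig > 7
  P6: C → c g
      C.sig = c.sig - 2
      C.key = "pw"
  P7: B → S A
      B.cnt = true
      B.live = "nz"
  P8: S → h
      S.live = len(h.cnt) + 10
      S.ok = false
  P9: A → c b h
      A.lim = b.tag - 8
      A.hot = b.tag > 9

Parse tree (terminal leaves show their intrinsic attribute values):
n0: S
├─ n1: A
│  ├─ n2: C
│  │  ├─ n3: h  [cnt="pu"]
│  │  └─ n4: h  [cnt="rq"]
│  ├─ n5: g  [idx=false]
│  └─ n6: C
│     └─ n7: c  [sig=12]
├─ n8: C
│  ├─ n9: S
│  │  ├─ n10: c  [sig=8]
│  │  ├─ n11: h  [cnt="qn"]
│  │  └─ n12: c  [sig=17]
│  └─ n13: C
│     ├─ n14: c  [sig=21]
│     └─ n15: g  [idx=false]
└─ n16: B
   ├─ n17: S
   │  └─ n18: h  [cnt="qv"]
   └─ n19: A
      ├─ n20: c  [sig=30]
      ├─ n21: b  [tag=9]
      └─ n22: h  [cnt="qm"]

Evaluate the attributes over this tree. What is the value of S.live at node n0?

11

1. n3.cnt = "pu"  [terminal]
2. n4.cnt = "rq"  [terminal]
3. n2.sig = 30  [len(h₁.cnt) + 28]
4. n2.key = "rqp"  [h₁.cnt ++ "p"]
5. n5.idx = false  [terminal]
6. n7.sig = 12  [terminal]
7. n6.sig = 19  [c.sig + 7]
8. n6.key = "wm"  ["wm"]
9. n1.lim = -6  [C₁.sig - 25]
10. n1.hot = true  [C₁.sig > 18]
11. n10.sig = 8  [terminal]
12. n11.cnt = "qn"  [terminal]
13. n12.sig = 17  [terminal]
14. n9.live = 0  [len(h.cnt) - 2]
15. n9.ok = true  [c₀.sig > 7]
16. n14.sig = 21  [terminal]
17. n15.idx = false  [terminal]
18. n13.sig = 19  [c.sig - 2]
19. n13.key = "pw"  ["pw"]
20. n8.sig = 24  [C₁.sig * 3 - 33]
21. n8.key = "ym"  ["ym"]
22. n18.cnt = "qv"  [terminal]
23. n17.live = 12  [len(h.cnt) + 10]
24. n17.ok = false  [false]
25. n20.sig = 30  [terminal]
26. n21.tag = 9  [terminal]
27. n22.cnt = "qm"  [terminal]
28. n19.lim = 1  [b.tag - 8]
29. n19.hot = false  [b.tag > 9]
30. n16.cnt = true  [true]
31. n16.live = "nz"  ["nz"]
32. n0.live = 11  [A.lim + C.sig - 7]
33. n0.ok = false  [A.hot == false]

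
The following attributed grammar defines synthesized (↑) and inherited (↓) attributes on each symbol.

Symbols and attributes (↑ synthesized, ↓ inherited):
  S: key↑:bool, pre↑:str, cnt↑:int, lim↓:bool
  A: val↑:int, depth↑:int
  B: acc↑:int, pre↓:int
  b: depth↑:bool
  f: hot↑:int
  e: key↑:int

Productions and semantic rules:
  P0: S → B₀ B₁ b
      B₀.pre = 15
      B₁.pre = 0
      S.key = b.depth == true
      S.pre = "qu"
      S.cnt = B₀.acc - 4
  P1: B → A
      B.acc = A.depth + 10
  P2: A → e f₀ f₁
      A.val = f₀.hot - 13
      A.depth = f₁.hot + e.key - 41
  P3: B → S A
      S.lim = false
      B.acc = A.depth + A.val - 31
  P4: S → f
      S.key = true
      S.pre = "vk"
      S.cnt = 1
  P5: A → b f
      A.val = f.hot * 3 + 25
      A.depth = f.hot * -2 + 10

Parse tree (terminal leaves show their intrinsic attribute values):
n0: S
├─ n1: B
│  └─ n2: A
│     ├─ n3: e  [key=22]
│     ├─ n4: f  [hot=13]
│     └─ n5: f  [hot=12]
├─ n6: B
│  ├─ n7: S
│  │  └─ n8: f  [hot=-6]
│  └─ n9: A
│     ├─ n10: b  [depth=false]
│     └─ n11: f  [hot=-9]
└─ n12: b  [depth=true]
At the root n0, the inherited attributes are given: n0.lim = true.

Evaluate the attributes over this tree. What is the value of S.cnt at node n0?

-1

1. n0.lim = true  [given at root]
2. n1.pre = 15  [15]
3. n3.key = 22  [terminal]
4. n4.hot = 13  [terminal]
5. n5.hot = 12  [terminal]
6. n2.val = 0  [f₀.hot - 13]
7. n2.depth = -7  [f₁.hot + e.key - 41]
8. n1.acc = 3  [A.depth + 10]
9. n6.pre = 0  [0]
10. n7.lim = false  [false]
11. n8.hot = -6  [terminal]
12. n7.key = true  [true]
13. n7.pre = "vk"  ["vk"]
14. n7.cnt = 1  [1]
15. n10.depth = false  [terminal]
16. n11.hot = -9  [terminal]
17. n9.val = -2  [f.hot * 3 + 25]
18. n9.depth = 28  [f.hot * -2 + 10]
19. n6.acc = -5  [A.depth + A.val - 31]
20. n12.depth = true  [terminal]
21. n0.key = true  [b.depth == true]
22. n0.pre = "qu"  ["qu"]
23. n0.cnt = -1  [B₀.acc - 4]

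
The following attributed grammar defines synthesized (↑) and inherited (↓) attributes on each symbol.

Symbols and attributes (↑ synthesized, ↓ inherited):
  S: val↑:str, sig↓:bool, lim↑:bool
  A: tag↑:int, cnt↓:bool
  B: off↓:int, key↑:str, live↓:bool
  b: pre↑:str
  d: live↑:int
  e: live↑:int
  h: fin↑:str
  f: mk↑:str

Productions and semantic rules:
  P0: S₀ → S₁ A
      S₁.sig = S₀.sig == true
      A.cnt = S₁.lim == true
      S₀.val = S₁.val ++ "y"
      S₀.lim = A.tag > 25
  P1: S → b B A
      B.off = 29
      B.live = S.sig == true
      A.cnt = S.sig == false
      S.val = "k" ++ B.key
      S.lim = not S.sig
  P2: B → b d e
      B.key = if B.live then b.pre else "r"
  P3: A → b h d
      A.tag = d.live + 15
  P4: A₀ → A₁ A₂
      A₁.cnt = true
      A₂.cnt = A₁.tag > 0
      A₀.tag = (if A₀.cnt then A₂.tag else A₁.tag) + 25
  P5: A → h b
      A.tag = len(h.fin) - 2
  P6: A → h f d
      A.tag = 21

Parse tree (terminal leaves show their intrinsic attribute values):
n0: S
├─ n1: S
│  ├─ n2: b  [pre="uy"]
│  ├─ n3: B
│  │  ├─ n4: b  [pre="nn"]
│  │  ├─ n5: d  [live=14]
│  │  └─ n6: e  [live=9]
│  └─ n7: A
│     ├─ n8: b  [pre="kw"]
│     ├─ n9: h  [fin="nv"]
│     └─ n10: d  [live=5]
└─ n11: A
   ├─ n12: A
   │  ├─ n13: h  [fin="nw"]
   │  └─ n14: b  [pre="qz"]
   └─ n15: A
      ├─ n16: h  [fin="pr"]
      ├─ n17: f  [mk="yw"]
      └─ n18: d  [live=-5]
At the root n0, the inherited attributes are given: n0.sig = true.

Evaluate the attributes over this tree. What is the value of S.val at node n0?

1. n0.sig = true  [given at root]
2. n1.sig = true  [S₀.sig == true]
3. n2.pre = "uy"  [terminal]
4. n3.off = 29  [29]
5. n3.live = true  [S.sig == true]
6. n4.pre = "nn"  [terminal]
7. n5.live = 14  [terminal]
8. n6.live = 9  [terminal]
9. n3.key = "nn"  [if B.live then b.pre else "r"]
10. n7.cnt = false  [S.sig == false]
11. n8.pre = "kw"  [terminal]
12. n9.fin = "nv"  [terminal]
13. n10.live = 5  [terminal]
14. n7.tag = 20  [d.live + 15]
15. n1.val = "knn"  ["k" ++ B.key]
16. n1.lim = false  [not S.sig]
17. n11.cnt = false  [S₁.lim == true]
18. n12.cnt = true  [true]
19. n13.fin = "nw"  [terminal]
20. n14.pre = "qz"  [terminal]
21. n12.tag = 0  [len(h.fin) - 2]
22. n15.cnt = false  [A₁.tag > 0]
23. n16.fin = "pr"  [terminal]
24. n17.mk = "yw"  [terminal]
25. n18.live = -5  [terminal]
26. n15.tag = 21  [21]
27. n11.tag = 25  [(if A₀.cnt then A₂.tag else A₁.tag) + 25]
28. n0.val = "knny"  [S₁.val ++ "y"]
29. n0.lim = false  [A.tag > 25]

"knny"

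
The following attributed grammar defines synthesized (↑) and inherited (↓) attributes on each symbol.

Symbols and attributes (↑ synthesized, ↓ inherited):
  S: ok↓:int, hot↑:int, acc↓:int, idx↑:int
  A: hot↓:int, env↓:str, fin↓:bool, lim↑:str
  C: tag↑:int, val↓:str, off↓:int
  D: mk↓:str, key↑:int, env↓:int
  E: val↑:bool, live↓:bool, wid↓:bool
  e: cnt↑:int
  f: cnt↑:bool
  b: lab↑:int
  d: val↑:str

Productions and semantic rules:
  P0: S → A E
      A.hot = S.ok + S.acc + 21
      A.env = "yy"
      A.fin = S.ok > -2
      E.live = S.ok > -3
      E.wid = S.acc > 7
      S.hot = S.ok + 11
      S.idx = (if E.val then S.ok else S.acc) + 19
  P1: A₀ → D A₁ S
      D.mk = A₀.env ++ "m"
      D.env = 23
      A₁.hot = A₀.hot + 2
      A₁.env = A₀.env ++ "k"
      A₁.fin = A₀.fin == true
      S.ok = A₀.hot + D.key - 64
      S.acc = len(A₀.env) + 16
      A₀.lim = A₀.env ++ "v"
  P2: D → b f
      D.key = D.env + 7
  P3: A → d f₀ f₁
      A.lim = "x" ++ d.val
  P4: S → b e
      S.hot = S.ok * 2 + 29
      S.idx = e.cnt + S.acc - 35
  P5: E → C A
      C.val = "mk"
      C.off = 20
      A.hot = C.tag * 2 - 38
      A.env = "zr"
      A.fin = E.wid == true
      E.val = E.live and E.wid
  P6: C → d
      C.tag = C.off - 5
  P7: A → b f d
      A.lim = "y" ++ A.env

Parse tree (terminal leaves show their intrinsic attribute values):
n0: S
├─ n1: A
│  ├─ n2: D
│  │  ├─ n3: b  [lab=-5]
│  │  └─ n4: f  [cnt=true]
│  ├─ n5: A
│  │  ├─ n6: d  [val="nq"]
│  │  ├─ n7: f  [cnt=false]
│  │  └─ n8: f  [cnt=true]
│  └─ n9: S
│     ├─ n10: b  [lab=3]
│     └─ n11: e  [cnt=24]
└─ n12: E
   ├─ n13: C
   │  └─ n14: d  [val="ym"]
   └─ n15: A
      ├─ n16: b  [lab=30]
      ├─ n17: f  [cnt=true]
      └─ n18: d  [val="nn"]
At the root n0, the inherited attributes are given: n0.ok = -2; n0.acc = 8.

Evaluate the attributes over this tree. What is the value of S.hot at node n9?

15

1. n0.ok = -2  [given at root]
2. n0.acc = 8  [given at root]
3. n1.hot = 27  [S.ok + S.acc + 21]
4. n1.env = "yy"  ["yy"]
5. n1.fin = false  [S.ok > -2]
6. n2.mk = "yym"  [A₀.env ++ "m"]
7. n2.env = 23  [23]
8. n3.lab = -5  [terminal]
9. n4.cnt = true  [terminal]
10. n2.key = 30  [D.env + 7]
11. n5.hot = 29  [A₀.hot + 2]
12. n5.env = "yyk"  [A₀.env ++ "k"]
13. n5.fin = false  [A₀.fin == true]
14. n6.val = "nq"  [terminal]
15. n7.cnt = false  [terminal]
16. n8.cnt = true  [terminal]
17. n5.lim = "xnq"  ["x" ++ d.val]
18. n9.ok = -7  [A₀.hot + D.key - 64]
19. n9.acc = 18  [len(A₀.env) + 16]
20. n10.lab = 3  [terminal]
21. n11.cnt = 24  [terminal]
22. n9.hot = 15  [S.ok * 2 + 29]
23. n9.idx = 7  [e.cnt + S.acc - 35]
24. n1.lim = "yyv"  [A₀.env ++ "v"]
25. n12.live = true  [S.ok > -3]
26. n12.wid = true  [S.acc > 7]
27. n13.val = "mk"  ["mk"]
28. n13.off = 20  [20]
29. n14.val = "ym"  [terminal]
30. n13.tag = 15  [C.off - 5]
31. n15.hot = -8  [C.tag * 2 - 38]
32. n15.env = "zr"  ["zr"]
33. n15.fin = true  [E.wid == true]
34. n16.lab = 30  [terminal]
35. n17.cnt = true  [terminal]
36. n18.val = "nn"  [terminal]
37. n15.lim = "yzr"  ["y" ++ A.env]
38. n12.val = true  [E.live and E.wid]
39. n0.hot = 9  [S.ok + 11]
40. n0.idx = 17  [(if E.val then S.ok else S.acc) + 19]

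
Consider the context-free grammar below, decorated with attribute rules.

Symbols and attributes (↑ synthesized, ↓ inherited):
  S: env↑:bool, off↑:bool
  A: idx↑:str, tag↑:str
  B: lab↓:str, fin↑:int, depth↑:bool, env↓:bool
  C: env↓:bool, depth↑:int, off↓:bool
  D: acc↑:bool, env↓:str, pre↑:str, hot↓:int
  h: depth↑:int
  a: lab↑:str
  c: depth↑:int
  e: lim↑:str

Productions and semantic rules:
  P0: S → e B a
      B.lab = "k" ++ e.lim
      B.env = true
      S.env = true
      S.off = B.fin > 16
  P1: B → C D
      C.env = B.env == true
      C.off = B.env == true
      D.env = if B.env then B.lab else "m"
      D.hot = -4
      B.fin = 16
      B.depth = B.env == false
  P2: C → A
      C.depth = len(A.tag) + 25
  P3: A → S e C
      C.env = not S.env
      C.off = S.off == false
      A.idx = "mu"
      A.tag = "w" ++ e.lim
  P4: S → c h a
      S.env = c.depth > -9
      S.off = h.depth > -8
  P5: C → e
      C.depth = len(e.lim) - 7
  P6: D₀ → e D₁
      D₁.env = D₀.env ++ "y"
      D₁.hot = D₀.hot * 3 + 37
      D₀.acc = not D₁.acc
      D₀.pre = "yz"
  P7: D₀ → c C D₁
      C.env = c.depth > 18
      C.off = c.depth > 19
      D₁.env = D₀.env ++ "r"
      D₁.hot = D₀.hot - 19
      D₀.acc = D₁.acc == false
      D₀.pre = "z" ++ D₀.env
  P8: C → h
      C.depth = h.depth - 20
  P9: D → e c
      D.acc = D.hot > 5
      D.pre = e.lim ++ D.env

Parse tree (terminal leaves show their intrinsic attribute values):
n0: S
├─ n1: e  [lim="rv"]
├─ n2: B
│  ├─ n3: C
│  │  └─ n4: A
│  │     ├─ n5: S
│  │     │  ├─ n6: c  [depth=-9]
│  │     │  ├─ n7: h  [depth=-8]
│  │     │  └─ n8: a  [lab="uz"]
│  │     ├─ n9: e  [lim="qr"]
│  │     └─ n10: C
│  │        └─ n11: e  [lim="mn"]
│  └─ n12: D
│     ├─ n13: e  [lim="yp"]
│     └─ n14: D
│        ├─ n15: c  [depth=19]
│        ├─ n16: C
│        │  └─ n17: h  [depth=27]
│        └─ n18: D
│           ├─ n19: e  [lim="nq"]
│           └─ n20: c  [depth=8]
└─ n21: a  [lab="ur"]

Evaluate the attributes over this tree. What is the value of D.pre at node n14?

"zkrvy"

1. n1.lim = "rv"  [terminal]
2. n2.lab = "krv"  ["k" ++ e.lim]
3. n2.env = true  [true]
4. n3.env = true  [B.env == true]
5. n3.off = true  [B.env == true]
6. n6.depth = -9  [terminal]
7. n7.depth = -8  [terminal]
8. n8.lab = "uz"  [terminal]
9. n5.env = false  [c.depth > -9]
10. n5.off = false  [h.depth > -8]
11. n9.lim = "qr"  [terminal]
12. n10.env = true  [not S.env]
13. n10.off = true  [S.off == false]
14. n11.lim = "mn"  [terminal]
15. n10.depth = -5  [len(e.lim) - 7]
16. n4.idx = "mu"  ["mu"]
17. n4.tag = "wqr"  ["w" ++ e.lim]
18. n3.depth = 28  [len(A.tag) + 25]
19. n12.env = "krv"  [if B.env then B.lab else "m"]
20. n12.hot = -4  [-4]
21. n13.lim = "yp"  [terminal]
22. n14.env = "krvy"  [D₀.env ++ "y"]
23. n14.hot = 25  [D₀.hot * 3 + 37]
24. n15.depth = 19  [terminal]
25. n16.env = true  [c.depth > 18]
26. n16.off = false  [c.depth > 19]
27. n17.depth = 27  [terminal]
28. n16.depth = 7  [h.depth - 20]
29. n18.env = "krvyr"  [D₀.env ++ "r"]
30. n18.hot = 6  [D₀.hot - 19]
31. n19.lim = "nq"  [terminal]
32. n20.depth = 8  [terminal]
33. n18.acc = true  [D.hot > 5]
34. n18.pre = "nqkrvyr"  [e.lim ++ D.env]
35. n14.acc = false  [D₁.acc == false]
36. n14.pre = "zkrvy"  ["z" ++ D₀.env]
37. n12.acc = true  [not D₁.acc]
38. n12.pre = "yz"  ["yz"]
39. n2.fin = 16  [16]
40. n2.depth = false  [B.env == false]
41. n21.lab = "ur"  [terminal]
42. n0.env = true  [true]
43. n0.off = false  [B.fin > 16]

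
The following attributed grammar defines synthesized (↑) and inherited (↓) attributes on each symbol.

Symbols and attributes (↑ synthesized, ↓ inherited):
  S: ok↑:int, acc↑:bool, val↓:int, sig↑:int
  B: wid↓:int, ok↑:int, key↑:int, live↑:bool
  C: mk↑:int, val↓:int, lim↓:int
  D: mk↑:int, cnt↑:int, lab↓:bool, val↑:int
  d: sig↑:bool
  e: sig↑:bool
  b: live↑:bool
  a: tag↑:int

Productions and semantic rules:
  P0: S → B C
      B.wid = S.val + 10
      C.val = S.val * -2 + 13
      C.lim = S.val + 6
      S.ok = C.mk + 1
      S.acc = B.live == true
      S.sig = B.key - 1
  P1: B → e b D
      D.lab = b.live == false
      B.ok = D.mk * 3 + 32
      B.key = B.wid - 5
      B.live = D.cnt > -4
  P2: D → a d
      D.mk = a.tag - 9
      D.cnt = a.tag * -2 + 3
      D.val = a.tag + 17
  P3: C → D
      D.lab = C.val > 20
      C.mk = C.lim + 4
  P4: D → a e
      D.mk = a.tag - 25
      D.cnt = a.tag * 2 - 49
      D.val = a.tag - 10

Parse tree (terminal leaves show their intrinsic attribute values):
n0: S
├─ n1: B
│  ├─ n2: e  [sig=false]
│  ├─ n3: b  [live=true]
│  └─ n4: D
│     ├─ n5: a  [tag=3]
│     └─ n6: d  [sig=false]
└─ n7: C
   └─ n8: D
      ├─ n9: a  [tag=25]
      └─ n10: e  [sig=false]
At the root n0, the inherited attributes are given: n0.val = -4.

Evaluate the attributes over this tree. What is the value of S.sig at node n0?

1. n0.val = -4  [given at root]
2. n1.wid = 6  [S.val + 10]
3. n2.sig = false  [terminal]
4. n3.live = true  [terminal]
5. n4.lab = false  [b.live == false]
6. n5.tag = 3  [terminal]
7. n6.sig = false  [terminal]
8. n4.mk = -6  [a.tag - 9]
9. n4.cnt = -3  [a.tag * -2 + 3]
10. n4.val = 20  [a.tag + 17]
11. n1.ok = 14  [D.mk * 3 + 32]
12. n1.key = 1  [B.wid - 5]
13. n1.live = true  [D.cnt > -4]
14. n7.val = 21  [S.val * -2 + 13]
15. n7.lim = 2  [S.val + 6]
16. n8.lab = true  [C.val > 20]
17. n9.tag = 25  [terminal]
18. n10.sig = false  [terminal]
19. n8.mk = 0  [a.tag - 25]
20. n8.cnt = 1  [a.tag * 2 - 49]
21. n8.val = 15  [a.tag - 10]
22. n7.mk = 6  [C.lim + 4]
23. n0.ok = 7  [C.mk + 1]
24. n0.acc = true  [B.live == true]
25. n0.sig = 0  [B.key - 1]

0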